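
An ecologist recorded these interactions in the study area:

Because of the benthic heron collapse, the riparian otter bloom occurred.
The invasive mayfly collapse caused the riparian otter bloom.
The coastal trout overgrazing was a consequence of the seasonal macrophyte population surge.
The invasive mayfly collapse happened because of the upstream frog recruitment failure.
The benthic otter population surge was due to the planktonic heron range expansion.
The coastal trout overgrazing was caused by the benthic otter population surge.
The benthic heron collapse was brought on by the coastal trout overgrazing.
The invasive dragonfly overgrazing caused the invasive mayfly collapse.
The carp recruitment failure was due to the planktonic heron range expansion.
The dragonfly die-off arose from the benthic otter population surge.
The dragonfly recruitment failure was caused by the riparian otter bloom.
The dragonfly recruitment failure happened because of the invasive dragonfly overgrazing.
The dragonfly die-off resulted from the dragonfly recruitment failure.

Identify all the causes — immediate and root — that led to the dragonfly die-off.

the benthic heron collapse, the benthic otter population surge, the coastal trout overgrazing, the dragonfly recruitment failure, the invasive dragonfly overgrazing, the invasive mayfly collapse, the planktonic heron range expansion, the riparian otter bloom, the seasonal macrophyte population surge, the upstream frog recruitment failure

Immediate causes of the dragonfly die-off: the benthic otter population surge, the dragonfly recruitment failure.
Further upstream: the seasonal macrophyte population surge, the invasive dragonfly overgrazing, the planktonic heron range expansion, the upstream frog recruitment failure, the coastal trout overgrazing, the benthic heron collapse, the invasive mayfly collapse, the riparian otter bloom.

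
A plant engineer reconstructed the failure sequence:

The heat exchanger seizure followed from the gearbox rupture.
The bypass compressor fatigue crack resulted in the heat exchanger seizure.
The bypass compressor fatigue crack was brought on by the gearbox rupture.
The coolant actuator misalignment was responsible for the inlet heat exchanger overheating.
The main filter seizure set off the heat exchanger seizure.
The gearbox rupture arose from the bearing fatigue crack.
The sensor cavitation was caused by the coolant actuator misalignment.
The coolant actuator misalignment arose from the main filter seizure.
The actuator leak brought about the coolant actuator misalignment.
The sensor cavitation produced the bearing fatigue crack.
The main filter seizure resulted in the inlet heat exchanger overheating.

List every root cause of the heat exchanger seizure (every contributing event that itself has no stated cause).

the actuator leak, the main filter seizure

Tracing upstream from the heat exchanger seizure: the heat exchanger seizure ← the main filter seizure.
A separate upstream branch: the heat exchanger seizure ← the gearbox rupture ← the bearing fatigue crack ← the sensor cavitation ← the coolant actuator misalignment ← the actuator leak.
Each of those chain origins has no stated cause.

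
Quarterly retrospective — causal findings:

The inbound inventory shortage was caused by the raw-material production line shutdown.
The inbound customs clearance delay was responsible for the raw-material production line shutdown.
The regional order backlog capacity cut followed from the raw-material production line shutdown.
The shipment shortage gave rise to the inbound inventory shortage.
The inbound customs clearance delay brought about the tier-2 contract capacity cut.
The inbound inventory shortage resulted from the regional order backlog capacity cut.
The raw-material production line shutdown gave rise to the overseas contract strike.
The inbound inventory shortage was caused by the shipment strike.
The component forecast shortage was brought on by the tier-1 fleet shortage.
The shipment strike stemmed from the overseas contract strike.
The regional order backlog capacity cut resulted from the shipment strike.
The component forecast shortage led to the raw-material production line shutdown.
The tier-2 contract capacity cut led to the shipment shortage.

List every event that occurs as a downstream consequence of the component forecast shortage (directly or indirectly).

the inbound inventory shortage, the overseas contract strike, the raw-material production line shutdown, the regional order backlog capacity cut, the shipment strike

Direct effects: the raw-material production line shutdown.
2 steps out: the overseas contract strike, the regional order backlog capacity cut, the inbound inventory shortage.
3 steps out: the shipment strike.
Not reachable from it: the tier-1 fleet shortage, the inbound customs clearance delay, the tier-2 contract capacity cut, the shipment shortage.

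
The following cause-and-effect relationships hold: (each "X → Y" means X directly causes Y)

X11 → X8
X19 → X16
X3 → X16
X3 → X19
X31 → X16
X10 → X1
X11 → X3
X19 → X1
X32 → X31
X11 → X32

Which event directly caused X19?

Upstream contributors include X11, but only X3 feeds directly into X19.

X3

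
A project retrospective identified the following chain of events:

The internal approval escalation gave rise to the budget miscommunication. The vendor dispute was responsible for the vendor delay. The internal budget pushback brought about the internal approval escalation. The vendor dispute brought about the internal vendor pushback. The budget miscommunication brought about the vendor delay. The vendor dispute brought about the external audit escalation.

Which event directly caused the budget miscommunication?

Upstream contributors include the internal budget pushback, but only the internal approval escalation feeds directly into the budget miscommunication.

the internal approval escalation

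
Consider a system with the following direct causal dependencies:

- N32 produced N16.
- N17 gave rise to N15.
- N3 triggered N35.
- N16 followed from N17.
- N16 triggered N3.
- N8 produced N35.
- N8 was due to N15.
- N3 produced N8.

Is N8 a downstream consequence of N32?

There is a causal chain: N32 → N16 → N3 → N8.

Yes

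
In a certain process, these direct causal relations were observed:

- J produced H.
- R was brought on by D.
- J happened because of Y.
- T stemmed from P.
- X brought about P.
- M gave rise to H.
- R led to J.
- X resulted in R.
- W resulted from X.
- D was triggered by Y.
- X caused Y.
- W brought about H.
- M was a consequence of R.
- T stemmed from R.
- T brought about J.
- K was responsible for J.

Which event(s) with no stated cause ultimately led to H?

Tracing upstream from H: H ← J ← K.
A separate upstream branch: H ← W ← X.
Each of those chain origins has no stated cause.

K, X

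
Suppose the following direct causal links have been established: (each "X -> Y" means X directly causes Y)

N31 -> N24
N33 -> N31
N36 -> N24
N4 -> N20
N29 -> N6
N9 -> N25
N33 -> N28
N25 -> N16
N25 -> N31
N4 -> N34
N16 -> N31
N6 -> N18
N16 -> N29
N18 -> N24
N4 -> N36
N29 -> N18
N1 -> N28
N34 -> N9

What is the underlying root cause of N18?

N4

Tracing upstream from N18: N18 ← N29 ← N16 ← N25 ← N9 ← N34 ← N4.
N4 has no stated cause, so it is the root.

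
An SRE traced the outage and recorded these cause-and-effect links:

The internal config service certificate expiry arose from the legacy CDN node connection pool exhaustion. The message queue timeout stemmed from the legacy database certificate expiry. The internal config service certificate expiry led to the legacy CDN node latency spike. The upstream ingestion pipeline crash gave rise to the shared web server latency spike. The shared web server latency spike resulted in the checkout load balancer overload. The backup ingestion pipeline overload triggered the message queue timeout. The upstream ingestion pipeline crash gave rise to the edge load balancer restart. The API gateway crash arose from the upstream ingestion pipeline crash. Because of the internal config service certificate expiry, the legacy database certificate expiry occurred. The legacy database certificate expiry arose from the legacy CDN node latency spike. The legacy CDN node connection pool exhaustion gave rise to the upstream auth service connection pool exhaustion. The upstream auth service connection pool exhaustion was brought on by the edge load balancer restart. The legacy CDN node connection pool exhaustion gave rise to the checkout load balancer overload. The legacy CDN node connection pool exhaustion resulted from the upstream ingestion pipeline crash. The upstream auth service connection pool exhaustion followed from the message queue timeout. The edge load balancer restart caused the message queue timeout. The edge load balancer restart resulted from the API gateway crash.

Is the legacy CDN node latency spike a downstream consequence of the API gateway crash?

No

The API gateway crash leads to the edge load balancer restart, the message queue timeout, the upstream auth service connection pool exhaustion; the legacy CDN node latency spike is not among them.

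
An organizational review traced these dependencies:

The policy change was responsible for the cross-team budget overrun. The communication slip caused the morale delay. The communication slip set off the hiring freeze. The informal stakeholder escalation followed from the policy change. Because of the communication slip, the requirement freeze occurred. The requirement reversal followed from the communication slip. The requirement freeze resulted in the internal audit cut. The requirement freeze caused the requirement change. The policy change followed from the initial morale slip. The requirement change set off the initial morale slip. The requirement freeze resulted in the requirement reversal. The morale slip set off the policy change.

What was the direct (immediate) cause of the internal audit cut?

Upstream contributors include the communication slip, but only the requirement freeze feeds directly into the internal audit cut.

the requirement freeze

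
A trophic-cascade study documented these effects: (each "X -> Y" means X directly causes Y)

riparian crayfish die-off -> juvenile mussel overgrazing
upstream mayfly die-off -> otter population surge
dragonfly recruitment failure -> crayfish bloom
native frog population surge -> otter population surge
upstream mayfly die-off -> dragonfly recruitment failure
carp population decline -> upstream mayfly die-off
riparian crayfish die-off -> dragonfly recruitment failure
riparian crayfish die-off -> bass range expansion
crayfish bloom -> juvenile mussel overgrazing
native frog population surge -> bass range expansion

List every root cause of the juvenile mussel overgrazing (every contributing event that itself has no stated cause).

Tracing upstream from the juvenile mussel overgrazing: the juvenile mussel overgrazing ← the crayfish bloom ← the dragonfly recruitment failure ← the upstream mayfly die-off ← the carp population decline.
A separate upstream branch: the juvenile mussel overgrazing ← the riparian crayfish die-off.
Each of those chain origins has no stated cause.

the carp population decline, the riparian crayfish die-off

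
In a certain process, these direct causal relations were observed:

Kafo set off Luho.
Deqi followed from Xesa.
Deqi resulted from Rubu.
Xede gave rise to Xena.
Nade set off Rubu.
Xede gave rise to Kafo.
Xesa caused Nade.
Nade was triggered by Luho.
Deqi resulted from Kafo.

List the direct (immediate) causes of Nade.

Upstream contributors include Xede, Kafo, but only Luho, Xesa feed directly into Nade.

Luho, Xesa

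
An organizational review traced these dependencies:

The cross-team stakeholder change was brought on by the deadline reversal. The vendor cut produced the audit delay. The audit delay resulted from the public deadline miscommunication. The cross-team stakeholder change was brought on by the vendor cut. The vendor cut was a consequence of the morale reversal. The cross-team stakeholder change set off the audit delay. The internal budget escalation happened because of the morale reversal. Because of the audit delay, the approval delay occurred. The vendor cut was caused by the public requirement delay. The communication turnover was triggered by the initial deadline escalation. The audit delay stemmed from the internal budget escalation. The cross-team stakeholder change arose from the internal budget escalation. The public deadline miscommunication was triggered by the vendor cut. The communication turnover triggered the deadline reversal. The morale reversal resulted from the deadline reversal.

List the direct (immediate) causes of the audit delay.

Upstream contributors include the initial deadline escalation, the communication turnover, the deadline reversal, the morale reversal, the public requirement delay, but only the cross-team stakeholder change, the internal budget escalation, the public deadline miscommunication, the vendor cut feed directly into the audit delay.

the cross-team stakeholder change, the internal budget escalation, the public deadline miscommunication, the vendor cut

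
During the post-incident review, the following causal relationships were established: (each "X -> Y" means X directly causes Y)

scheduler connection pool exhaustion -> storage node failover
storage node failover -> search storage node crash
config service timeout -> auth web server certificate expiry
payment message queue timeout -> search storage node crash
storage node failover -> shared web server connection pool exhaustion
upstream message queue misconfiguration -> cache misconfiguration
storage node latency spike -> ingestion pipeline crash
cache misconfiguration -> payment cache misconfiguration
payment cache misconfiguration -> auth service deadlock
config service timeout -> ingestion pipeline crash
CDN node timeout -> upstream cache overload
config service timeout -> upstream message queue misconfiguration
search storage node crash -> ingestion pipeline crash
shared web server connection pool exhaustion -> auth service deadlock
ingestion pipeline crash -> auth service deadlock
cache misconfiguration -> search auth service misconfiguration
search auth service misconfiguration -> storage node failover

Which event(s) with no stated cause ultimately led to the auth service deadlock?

the config service timeout, the payment message queue timeout, the scheduler connection pool exhaustion, the storage node latency spike

Tracing upstream from the auth service deadlock: the auth service deadlock ← the ingestion pipeline crash ← the storage node latency spike.
A separate upstream branch: the auth service deadlock ← the ingestion pipeline crash ← the config service timeout.
A separate upstream branch: the auth service deadlock ← the ingestion pipeline crash ← the search storage node crash ← the payment message queue timeout.
A separate upstream branch: the auth service deadlock ← the shared web server connection pool exhaustion ← the storage node failover ← the scheduler connection pool exhaustion.
Each of those chain origins has no stated cause.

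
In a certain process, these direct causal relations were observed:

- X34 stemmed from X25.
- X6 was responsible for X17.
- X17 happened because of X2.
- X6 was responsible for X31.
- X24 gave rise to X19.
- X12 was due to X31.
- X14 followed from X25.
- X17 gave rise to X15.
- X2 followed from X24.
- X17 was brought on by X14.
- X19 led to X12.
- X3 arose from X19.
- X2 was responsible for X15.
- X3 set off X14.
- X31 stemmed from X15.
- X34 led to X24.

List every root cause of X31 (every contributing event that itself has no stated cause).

Tracing upstream from X31: X31 ← X15 ← X17 ← X14 ← X25.
A separate upstream branch: X31 ← X6.
Each of those chain origins has no stated cause.

X25, X6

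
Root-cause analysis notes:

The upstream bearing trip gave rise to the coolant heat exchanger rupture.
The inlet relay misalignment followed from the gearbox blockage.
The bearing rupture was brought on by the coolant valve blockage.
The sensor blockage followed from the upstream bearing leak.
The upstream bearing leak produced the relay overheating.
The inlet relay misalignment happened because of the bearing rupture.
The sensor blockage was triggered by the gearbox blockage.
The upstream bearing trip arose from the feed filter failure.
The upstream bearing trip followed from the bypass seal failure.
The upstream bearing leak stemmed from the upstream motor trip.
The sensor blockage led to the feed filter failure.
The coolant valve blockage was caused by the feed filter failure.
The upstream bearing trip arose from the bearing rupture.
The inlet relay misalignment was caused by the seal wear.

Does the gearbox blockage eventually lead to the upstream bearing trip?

There is a causal chain: the gearbox blockage → the sensor blockage → the feed filter failure → the upstream bearing trip.

Yes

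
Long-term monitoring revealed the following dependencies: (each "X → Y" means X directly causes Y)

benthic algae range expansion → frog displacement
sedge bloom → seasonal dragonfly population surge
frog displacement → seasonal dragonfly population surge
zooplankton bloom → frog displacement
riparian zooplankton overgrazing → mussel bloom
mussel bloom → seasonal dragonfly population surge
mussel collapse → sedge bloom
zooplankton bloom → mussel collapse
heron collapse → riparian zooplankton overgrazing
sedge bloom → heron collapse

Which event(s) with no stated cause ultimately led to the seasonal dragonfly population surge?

Tracing upstream from the seasonal dragonfly population surge: the seasonal dragonfly population surge ← the frog displacement ← the zooplankton bloom.
A separate upstream branch: the seasonal dragonfly population surge ← the frog displacement ← the benthic algae range expansion.
Each of those chain origins has no stated cause.

the benthic algae range expansion, the zooplankton bloom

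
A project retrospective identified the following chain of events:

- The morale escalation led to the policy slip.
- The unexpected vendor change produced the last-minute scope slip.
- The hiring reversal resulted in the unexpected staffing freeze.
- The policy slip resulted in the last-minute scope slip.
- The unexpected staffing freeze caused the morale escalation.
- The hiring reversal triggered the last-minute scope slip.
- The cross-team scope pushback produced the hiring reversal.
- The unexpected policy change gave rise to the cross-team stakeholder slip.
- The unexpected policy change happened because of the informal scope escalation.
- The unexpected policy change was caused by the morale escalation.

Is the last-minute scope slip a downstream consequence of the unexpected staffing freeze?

There is a causal chain: the unexpected staffing freeze → the morale escalation → the policy slip → the last-minute scope slip.

Yes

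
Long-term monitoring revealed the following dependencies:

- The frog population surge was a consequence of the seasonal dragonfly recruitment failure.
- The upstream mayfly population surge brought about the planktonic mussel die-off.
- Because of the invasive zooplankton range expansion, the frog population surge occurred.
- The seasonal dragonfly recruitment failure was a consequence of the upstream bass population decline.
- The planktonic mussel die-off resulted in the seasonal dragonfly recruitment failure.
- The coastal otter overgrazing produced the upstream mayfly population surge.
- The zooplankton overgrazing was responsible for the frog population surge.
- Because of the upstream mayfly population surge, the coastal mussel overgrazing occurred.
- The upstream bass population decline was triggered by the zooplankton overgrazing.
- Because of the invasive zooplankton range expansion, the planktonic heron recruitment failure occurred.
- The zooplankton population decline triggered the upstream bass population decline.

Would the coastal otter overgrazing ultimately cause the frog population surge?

There is a causal chain: the coastal otter overgrazing → the upstream mayfly population surge → the planktonic mussel die-off → the seasonal dragonfly recruitment failure → the frog population surge.

Yes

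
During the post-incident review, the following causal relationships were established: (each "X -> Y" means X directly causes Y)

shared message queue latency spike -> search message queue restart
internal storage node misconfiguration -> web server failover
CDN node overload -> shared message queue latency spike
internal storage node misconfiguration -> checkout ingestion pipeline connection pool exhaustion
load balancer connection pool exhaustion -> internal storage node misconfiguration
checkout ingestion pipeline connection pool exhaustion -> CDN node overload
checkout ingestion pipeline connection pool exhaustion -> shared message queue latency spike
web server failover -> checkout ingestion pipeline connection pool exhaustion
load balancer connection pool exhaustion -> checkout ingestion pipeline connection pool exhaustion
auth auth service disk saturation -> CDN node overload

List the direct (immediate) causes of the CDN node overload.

the auth auth service disk saturation, the checkout ingestion pipeline connection pool exhaustion

Upstream contributors include the load balancer connection pool exhaustion, the internal storage node misconfiguration, the web server failover, but only the auth auth service disk saturation, the checkout ingestion pipeline connection pool exhaustion feed directly into the CDN node overload.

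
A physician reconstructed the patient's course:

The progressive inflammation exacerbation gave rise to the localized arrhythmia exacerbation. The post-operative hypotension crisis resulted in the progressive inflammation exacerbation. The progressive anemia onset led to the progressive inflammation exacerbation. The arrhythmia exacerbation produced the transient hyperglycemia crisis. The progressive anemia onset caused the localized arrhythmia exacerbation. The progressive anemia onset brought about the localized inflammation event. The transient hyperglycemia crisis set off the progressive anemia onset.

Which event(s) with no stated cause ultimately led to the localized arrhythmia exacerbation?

the arrhythmia exacerbation, the post-operative hypotension crisis

Tracing upstream from the localized arrhythmia exacerbation: the localized arrhythmia exacerbation ← the progressive anemia onset ← the transient hyperglycemia crisis ← the arrhythmia exacerbation.
A separate upstream branch: the localized arrhythmia exacerbation ← the progressive inflammation exacerbation ← the post-operative hypotension crisis.
Each of those chain origins has no stated cause.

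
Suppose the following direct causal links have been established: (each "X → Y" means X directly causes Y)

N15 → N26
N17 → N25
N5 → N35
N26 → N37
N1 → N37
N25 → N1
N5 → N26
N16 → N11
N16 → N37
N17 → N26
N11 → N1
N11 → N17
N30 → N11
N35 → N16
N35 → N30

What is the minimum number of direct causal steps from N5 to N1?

4

Shortest chain: N5 → N35 → N30 → N11 → N1.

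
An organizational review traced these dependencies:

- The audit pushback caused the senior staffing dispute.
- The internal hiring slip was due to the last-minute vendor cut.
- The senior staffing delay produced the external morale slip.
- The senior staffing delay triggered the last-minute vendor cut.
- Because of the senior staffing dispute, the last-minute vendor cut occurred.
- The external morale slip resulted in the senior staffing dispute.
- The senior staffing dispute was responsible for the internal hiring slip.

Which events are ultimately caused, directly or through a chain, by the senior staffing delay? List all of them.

Direct effects: the external morale slip, the last-minute vendor cut.
2 steps out: the senior staffing dispute, the internal hiring slip.
Not reachable from it: the audit pushback.

the external morale slip, the internal hiring slip, the last-minute vendor cut, the senior staffing dispute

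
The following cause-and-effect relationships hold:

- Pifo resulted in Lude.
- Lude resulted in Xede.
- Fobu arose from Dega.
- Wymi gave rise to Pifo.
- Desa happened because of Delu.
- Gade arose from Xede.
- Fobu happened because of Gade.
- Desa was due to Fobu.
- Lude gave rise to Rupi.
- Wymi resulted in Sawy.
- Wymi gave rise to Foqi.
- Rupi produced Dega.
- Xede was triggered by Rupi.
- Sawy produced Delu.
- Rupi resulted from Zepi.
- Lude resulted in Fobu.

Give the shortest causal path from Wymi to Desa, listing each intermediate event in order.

Wymi → Sawy → Delu → Desa

Wymi → Sawy
Sawy → Delu
Delu → Desa
Length: 3 steps.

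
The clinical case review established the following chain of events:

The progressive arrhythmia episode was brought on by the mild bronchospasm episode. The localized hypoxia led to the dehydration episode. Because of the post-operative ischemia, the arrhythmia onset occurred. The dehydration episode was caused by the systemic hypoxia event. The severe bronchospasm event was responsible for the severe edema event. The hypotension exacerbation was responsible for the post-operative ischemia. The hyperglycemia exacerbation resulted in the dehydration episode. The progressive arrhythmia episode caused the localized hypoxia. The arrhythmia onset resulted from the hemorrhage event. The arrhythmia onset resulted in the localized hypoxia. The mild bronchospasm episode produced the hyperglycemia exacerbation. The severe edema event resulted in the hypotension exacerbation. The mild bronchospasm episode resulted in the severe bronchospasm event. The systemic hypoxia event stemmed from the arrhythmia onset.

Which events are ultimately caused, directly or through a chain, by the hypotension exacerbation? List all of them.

Direct effects: the post-operative ischemia.
2 steps out: the arrhythmia onset.
3 steps out: the systemic hypoxia event, the localized hypoxia.
4 steps out: the dehydration episode.
Not reachable from it: the mild bronchospasm episode, the severe bronchospasm event, the severe edema event, the hemorrhage event, the hyperglycemia exacerbation, the progressive arrhythmia episode.

the arrhythmia onset, the dehydration episode, the localized hypoxia, the post-operative ischemia, the systemic hypoxia event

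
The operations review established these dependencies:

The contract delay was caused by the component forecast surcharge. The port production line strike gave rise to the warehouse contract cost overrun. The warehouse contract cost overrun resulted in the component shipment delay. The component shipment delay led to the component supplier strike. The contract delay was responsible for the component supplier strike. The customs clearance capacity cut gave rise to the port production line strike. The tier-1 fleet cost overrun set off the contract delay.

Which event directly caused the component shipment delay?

Upstream contributors include the customs clearance capacity cut, the port production line strike, but only the warehouse contract cost overrun feeds directly into the component shipment delay.

the warehouse contract cost overrun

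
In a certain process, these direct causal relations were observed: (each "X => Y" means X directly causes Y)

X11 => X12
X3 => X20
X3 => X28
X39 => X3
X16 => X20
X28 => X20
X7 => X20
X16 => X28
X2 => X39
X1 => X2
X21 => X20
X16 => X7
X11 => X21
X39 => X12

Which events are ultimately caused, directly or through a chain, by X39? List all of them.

Direct effects: X3, X12.
2 steps out: X28, X20.
Not reachable from it: X1, X2, X16, X7, X11, X21.

X12, X20, X28, X3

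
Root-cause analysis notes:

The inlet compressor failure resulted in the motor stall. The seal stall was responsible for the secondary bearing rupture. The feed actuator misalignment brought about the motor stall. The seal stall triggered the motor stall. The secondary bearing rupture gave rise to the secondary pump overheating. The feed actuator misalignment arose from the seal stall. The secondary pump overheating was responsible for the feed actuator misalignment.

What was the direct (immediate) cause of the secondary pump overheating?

the secondary bearing rupture

Upstream contributors include the seal stall, but only the secondary bearing rupture feeds directly into the secondary pump overheating.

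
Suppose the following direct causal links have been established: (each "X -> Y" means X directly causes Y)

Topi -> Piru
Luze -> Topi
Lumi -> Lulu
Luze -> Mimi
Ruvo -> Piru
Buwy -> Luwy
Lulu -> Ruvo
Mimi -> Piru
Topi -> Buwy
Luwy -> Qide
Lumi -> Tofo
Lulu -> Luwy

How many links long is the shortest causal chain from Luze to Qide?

4

Shortest chain: Luze → Topi → Buwy → Luwy → Qide.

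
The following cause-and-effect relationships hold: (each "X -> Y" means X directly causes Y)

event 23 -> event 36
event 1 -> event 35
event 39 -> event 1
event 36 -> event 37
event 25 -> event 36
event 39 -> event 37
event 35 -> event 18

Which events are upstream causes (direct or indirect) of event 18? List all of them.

Immediate cause of event 18: event 35.
Further upstream: event 39, event 1.

event 1, event 35, event 39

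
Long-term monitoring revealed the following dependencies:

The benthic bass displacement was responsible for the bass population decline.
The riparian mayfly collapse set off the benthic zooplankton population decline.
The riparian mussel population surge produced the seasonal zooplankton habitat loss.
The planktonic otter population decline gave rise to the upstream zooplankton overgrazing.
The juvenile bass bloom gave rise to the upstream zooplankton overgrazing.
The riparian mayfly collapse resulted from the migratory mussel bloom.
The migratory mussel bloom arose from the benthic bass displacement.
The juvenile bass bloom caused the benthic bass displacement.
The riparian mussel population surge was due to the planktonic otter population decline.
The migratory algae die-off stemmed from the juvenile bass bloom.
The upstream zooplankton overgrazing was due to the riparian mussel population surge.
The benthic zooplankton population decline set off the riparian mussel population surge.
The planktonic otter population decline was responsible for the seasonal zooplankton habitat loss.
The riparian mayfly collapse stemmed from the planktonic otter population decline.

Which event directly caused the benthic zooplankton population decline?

the riparian mayfly collapse

Upstream contributors include the juvenile bass bloom, the benthic bass displacement, the migratory mussel bloom, the planktonic otter population decline, but only the riparian mayfly collapse feeds directly into the benthic zooplankton population decline.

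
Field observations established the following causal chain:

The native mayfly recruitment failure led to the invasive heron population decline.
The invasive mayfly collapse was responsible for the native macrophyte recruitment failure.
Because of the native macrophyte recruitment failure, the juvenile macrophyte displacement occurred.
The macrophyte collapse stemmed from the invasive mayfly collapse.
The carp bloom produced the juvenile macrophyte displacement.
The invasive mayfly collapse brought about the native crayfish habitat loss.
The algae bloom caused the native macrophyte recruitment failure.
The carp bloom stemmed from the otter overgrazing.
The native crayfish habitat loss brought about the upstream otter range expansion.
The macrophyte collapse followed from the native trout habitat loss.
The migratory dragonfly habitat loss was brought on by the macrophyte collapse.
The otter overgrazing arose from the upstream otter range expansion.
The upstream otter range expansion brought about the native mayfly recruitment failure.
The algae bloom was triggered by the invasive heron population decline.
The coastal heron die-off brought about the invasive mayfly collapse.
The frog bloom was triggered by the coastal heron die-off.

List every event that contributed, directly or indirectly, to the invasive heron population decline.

the coastal heron die-off, the invasive mayfly collapse, the native crayfish habitat loss, the native mayfly recruitment failure, the upstream otter range expansion

Immediate cause of the invasive heron population decline: the native mayfly recruitment failure.
Further upstream: the coastal heron die-off, the invasive mayfly collapse, the native crayfish habitat loss, the upstream otter range expansion.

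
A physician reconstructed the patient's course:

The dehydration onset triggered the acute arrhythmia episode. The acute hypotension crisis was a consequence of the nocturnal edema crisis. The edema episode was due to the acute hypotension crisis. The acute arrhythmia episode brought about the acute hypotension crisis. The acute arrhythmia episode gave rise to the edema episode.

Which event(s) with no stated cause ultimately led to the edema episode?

the dehydration onset, the nocturnal edema crisis

Tracing upstream from the edema episode: the edema episode ← the acute hypotension crisis ← the nocturnal edema crisis.
A separate upstream branch: the edema episode ← the acute arrhythmia episode ← the dehydration onset.
Each of those chain origins has no stated cause.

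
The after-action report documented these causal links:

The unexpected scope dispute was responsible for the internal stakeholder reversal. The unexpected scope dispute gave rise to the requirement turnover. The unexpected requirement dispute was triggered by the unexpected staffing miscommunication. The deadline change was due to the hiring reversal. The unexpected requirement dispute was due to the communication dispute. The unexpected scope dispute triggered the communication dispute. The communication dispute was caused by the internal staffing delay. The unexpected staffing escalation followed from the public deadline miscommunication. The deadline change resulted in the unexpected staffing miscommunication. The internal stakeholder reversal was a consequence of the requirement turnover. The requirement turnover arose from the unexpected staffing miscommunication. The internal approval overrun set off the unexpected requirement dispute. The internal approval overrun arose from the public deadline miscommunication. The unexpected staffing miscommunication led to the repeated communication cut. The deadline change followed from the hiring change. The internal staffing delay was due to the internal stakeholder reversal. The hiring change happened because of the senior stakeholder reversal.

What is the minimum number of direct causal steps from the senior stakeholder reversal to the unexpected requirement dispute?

Shortest chain: the senior stakeholder reversal → the hiring change → the deadline change → the unexpected staffing miscommunication → the unexpected requirement dispute.

4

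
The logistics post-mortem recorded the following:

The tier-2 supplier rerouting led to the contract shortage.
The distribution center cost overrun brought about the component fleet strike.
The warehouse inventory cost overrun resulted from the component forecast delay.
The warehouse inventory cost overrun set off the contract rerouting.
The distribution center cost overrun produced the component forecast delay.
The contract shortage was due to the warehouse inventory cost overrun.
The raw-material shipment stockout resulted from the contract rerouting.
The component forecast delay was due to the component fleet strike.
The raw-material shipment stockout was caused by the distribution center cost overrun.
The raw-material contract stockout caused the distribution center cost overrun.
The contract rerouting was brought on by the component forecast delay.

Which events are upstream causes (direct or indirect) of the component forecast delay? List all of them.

Immediate causes of the component forecast delay: the distribution center cost overrun, the component fleet strike.
Further upstream: the raw-material contract stockout.

the component fleet strike, the distribution center cost overrun, the raw-material contract stockout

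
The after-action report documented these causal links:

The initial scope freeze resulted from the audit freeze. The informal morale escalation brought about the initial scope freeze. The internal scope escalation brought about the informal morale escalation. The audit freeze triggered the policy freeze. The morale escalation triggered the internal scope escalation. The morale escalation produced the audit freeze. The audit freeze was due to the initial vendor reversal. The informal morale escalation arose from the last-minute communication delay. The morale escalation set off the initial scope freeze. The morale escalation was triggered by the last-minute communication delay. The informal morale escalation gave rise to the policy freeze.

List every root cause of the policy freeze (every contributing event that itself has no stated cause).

the initial vendor reversal, the last-minute communication delay

Tracing upstream from the policy freeze: the policy freeze ← the informal morale escalation ← the last-minute communication delay.
A separate upstream branch: the policy freeze ← the audit freeze ← the initial vendor reversal.
Each of those chain origins has no stated cause.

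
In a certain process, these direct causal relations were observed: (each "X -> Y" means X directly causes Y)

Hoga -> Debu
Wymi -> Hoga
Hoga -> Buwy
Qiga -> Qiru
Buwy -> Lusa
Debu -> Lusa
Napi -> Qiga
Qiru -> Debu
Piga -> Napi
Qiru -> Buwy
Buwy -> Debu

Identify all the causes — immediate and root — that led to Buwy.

Hoga, Napi, Piga, Qiga, Qiru, Wymi

Immediate causes of Buwy: Qiru, Hoga.
Further upstream: Wymi, Piga, Napi, Qiga.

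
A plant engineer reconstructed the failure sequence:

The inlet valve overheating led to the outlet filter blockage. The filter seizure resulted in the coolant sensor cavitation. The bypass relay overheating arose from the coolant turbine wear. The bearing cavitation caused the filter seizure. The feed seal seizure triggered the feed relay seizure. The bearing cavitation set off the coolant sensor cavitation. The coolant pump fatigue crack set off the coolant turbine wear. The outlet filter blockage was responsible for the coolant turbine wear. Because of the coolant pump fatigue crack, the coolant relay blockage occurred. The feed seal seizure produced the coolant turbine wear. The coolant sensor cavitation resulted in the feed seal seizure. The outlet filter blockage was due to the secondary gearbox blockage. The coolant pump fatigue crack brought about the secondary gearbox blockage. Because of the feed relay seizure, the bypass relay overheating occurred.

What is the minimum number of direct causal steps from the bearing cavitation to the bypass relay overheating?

Shortest chain: the bearing cavitation → the coolant sensor cavitation → the feed seal seizure → the feed relay seizure → the bypass relay overheating.

4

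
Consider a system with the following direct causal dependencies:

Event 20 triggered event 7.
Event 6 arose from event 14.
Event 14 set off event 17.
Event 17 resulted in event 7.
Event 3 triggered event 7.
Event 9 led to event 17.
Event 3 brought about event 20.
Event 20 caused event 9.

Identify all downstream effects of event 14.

event 17, event 6, event 7

Direct effects: event 6, event 17.
2 steps out: event 7.
Not reachable from it: event 3, event 20, event 9.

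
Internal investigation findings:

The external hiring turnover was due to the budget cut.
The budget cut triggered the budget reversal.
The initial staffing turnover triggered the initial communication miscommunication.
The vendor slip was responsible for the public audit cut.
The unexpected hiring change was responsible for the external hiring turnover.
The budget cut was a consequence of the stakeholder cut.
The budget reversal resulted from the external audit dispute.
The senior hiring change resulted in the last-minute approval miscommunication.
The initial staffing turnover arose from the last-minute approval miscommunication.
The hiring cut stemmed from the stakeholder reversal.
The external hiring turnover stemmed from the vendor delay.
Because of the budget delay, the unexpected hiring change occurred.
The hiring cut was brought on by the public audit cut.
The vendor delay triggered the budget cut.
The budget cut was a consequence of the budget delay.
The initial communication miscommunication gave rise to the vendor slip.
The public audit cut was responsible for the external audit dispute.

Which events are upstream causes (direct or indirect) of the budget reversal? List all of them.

Immediate causes of the budget reversal: the external audit dispute, the budget cut.
Further upstream: the senior hiring change, the vendor delay, the last-minute approval miscommunication, the stakeholder cut, the initial staffing turnover, the initial communication miscommunication, the budget delay, the vendor slip, the public audit cut.

the budget cut, the budget delay, the external audit dispute, the initial communication miscommunication, the initial staffing turnover, the last-minute approval miscommunication, the public audit cut, the senior hiring change, the stakeholder cut, the vendor delay, the vendor slip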